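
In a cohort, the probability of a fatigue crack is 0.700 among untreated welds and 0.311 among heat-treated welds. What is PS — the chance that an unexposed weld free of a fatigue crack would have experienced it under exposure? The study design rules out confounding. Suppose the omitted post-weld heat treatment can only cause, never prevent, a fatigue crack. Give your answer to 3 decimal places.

PS ≈ 0.565

Let p₁ = 0.7, p₀ = 0.311.
Under exogeneity and monotonicity, PS = (p₁ − p₀) / (1 − p₀).
PS = (0.7 − 0.311) / (1 − 0.311) = 0.389 / 0.689 ≈ 0.5646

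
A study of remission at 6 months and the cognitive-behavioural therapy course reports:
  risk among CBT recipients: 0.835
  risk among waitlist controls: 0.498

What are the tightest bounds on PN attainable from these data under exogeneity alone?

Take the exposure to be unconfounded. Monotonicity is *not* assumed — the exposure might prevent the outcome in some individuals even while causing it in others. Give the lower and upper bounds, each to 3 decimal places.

Let p₁ = 0.835, p₀ = 0.498.
Under exogeneity alone the bounds on PN are max{0,(p₁−p₀)/p₁} ≤ PN ≤ min{1,(1−p₀)/p₁}.
  lower = (p₁ − p₀)/p₁ = 0.337 / 0.835 ≈ 0.4036
  upper = min{1, (1 − p₀)/p₁} = 0.502 / 0.835 ≈ 0.6012

0.404 ≤ PN ≤ 0.601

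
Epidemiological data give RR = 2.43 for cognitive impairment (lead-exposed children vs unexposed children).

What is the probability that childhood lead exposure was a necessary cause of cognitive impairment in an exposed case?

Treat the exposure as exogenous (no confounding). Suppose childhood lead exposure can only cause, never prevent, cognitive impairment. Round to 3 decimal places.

Under exogeneity and monotonicity, PN = (RR − 1) / RR = 1 − 1/RR.
PN = (2.43 − 1) / 2.43 = 1.43 / 2.43 ≈ 0.5885

PN ≈ 0.588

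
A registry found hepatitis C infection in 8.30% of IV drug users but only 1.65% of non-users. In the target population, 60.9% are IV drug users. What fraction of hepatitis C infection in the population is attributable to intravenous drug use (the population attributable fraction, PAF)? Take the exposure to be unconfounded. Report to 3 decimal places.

PAF ≈ 0.711

p₁ = 0.083, p₀ = 0.0165.
Overall risk P(Y=1) = π·p₁ + (1−π)·p₀ = 0.609×0.083 + 0.391×0.0165 = 0.056999.
Under exogeneity, PAF = [P(Y=1) − p₀] / P(Y=1).
PAF = (0.056999 − 0.0165) / 0.056999 ≈ 0.7105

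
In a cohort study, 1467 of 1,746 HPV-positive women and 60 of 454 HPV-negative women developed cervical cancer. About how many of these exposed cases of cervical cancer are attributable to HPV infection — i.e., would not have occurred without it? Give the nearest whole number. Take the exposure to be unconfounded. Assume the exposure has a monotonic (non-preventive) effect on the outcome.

p₁ = P(outcome | exposed) = 1467/1746 = 0.84021
p₀ = P(outcome | unexposed) = 60/454 = 0.13216
PN = (p₁ − p₀)/p₁ = (0.84021 − 0.13216) / 0.84021 ≈ 0.84271.
Attributable cases ≈ PN × (exposed cases) = 0.84271 × 1467 ≈ 1236.25.

about 1236 cases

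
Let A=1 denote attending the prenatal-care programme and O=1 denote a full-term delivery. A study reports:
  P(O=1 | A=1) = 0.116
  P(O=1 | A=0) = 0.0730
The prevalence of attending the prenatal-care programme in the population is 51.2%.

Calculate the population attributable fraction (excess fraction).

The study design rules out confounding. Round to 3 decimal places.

PAF ≈ 0.232

Let p₁ = 0.116, p₀ = 0.073.
Overall risk P(Y=1) = π·p₁ + (1−π)·p₀ = 0.512×0.116 + 0.488×0.073 = 0.095016.
Under exogeneity, PAF = [P(Y=1) − p₀] / P(Y=1).
PAF = (0.095016 − 0.073) / 0.095016 ≈ 0.2317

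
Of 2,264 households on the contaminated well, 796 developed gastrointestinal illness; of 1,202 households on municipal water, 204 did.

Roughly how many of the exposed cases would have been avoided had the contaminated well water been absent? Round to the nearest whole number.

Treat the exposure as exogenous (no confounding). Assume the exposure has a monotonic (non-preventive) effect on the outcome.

about 412 cases

p₁ = P(outcome | exposed) = 796/2264 = 0.35159
p₀ = P(outcome | unexposed) = 204/1202 = 0.16972
PN = (p₁ − p₀)/p₁ = (0.35159 − 0.16972) / 0.35159 ≈ 0.51729.
Attributable cases ≈ PN × (exposed cases) = 0.51729 × 796 ≈ 411.76.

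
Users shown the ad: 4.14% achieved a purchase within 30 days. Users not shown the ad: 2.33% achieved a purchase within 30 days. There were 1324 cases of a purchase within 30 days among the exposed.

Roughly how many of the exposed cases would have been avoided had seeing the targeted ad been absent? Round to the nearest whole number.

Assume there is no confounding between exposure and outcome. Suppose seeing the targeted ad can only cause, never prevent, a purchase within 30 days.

p₁ = 0.0414, p₀ = 0.0233.
PN = (p₁ − p₀)/p₁ = (0.0414 − 0.0233) / 0.0414 ≈ 0.43720.
Attributable cases ≈ PN × (exposed cases) = 0.43720 × 1324 ≈ 578.85.

about 579 cases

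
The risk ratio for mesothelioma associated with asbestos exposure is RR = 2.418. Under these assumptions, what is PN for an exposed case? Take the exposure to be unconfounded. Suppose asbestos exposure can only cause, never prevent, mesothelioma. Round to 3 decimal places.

PN ≈ 0.586

Under exogeneity and monotonicity, PN = (RR − 1) / RR = 1 − 1/RR.
PN = (2.418 − 1) / 2.418 = 1.418 / 2.418 ≈ 0.5864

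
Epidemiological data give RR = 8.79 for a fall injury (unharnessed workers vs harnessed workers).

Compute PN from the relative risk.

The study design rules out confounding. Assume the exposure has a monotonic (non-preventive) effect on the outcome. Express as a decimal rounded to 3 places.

Under exogeneity and monotonicity, PN = (RR − 1) / RR = 1 − 1/RR.
PN = (8.79 − 1) / 8.79 = 7.79 / 8.79 ≈ 0.8862

PN ≈ 0.886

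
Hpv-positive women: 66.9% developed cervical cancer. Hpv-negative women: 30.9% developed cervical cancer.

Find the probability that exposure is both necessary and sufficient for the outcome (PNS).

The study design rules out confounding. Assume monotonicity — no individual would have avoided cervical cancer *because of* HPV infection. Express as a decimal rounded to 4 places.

p₁ = 0.669, p₀ = 0.309.
Under exogeneity and monotonicity, PNS = p₁ − p₀.
PNS = 0.669 − 0.309 = 0.36

PNS ≈ 0.3600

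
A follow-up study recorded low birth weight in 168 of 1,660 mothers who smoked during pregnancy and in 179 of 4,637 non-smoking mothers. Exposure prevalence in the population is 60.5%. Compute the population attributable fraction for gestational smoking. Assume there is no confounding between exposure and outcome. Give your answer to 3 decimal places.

PAF ≈ 0.495

p₁ = P(outcome | exposed) = 168/1660 = 0.1012
p₀ = P(outcome | unexposed) = 179/4637 = 0.038603
Overall risk P(Y=1) = π·p₁ + (1−π)·p₀ = 0.605×0.1012 + 0.395×0.038603 = 0.076477.
Under exogeneity, PAF = [P(Y=1) − p₀] / P(Y=1).
PAF = (0.076477 − 0.038603) / 0.076477 ≈ 0.4952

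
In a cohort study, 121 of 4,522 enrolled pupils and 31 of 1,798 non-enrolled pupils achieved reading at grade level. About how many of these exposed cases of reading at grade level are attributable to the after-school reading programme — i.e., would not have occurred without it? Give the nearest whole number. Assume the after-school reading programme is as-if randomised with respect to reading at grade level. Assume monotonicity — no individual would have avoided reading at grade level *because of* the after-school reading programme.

p₁ = P(outcome | exposed) = 121/4522 = 0.026758
p₀ = P(outcome | unexposed) = 31/1798 = 0.017241
PN = (p₁ − p₀)/p₁ = (0.026758 − 0.017241) / 0.026758 ≈ 0.35566.
Attributable cases ≈ PN × (exposed cases) = 0.35566 × 121 ≈ 43.03.

about 43 cases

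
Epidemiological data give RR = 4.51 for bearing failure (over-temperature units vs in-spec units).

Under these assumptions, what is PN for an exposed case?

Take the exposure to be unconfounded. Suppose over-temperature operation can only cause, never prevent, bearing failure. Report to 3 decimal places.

PN ≈ 0.778

Under exogeneity and monotonicity, PN = (RR − 1) / RR = 1 − 1/RR.
PN = (4.51 − 1) / 4.51 = 3.51 / 4.51 ≈ 0.7783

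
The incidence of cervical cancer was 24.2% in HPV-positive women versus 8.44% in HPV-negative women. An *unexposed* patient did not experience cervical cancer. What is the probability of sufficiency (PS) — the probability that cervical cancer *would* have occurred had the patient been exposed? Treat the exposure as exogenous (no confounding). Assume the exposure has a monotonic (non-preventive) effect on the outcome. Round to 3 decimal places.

PS ≈ 0.172

p₁ = 0.242, p₀ = 0.0844.
Under exogeneity and monotonicity, PS = (p₁ − p₀) / (1 − p₀).
PS = (0.242 − 0.0844) / (1 − 0.0844) = 0.1576 / 0.9156 ≈ 0.1721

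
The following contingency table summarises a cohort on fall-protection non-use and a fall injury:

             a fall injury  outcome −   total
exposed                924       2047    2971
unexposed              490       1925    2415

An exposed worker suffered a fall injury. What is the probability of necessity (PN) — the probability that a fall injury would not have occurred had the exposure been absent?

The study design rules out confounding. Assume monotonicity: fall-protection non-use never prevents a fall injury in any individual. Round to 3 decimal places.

PN ≈ 0.348

p₁ = P(outcome | exposed) = 924/2971 = 0.31101
p₀ = P(outcome | unexposed) = 490/2415 = 0.2029
Under exogeneity and monotonicity, PN = (p₁ − p₀) / p₁.
PN = (0.31101 − 0.2029) / 0.31101 = 0.10811 / 0.31101 ≈ 0.3476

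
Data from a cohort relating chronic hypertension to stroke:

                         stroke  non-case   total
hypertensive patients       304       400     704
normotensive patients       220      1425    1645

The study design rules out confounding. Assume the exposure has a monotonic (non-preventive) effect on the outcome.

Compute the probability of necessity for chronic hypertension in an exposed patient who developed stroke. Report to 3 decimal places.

p₁ = P(outcome | exposed) = 304/704 = 0.43182
p₀ = P(outcome | unexposed) = 220/1645 = 0.13374
Under exogeneity and monotonicity, PN = (p₁ − p₀) / p₁.
PN = (0.43182 − 0.13374) / 0.43182 = 0.29808 / 0.43182 ≈ 0.6903

PN ≈ 0.690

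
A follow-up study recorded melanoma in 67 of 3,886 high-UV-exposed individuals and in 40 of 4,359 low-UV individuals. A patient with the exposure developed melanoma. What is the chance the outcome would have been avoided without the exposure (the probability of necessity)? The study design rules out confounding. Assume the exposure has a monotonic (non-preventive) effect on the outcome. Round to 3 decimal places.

PN ≈ 0.468

p₁ = P(outcome | exposed) = 67/3886 = 0.017241
p₀ = P(outcome | unexposed) = 40/4359 = 0.0091764
Under exogeneity and monotonicity, PN = (p₁ − p₀) / p₁.
PN = (0.017241 − 0.0091764) / 0.017241 = 0.008065 / 0.017241 ≈ 0.4678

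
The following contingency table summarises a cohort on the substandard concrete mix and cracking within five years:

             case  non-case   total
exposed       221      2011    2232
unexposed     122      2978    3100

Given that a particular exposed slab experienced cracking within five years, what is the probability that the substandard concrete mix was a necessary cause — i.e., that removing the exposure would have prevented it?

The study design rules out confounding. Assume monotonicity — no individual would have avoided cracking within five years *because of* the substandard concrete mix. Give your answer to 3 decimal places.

p₁ = P(outcome | exposed) = 221/2232 = 0.099014
p₀ = P(outcome | unexposed) = 122/3100 = 0.039355
Under exogeneity and monotonicity, PN = (p₁ − p₀)/p₁.
PN = (0.099014 − 0.039355) / 0.099014 ≈ 0.6025

PN ≈ 0.603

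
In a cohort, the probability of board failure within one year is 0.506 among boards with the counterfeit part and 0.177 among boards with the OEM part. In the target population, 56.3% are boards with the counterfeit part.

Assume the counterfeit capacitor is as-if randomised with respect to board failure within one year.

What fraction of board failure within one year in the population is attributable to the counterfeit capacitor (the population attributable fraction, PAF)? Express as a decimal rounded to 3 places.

PAF ≈ 0.511

Let p₁ = 0.506, p₀ = 0.177.
Overall risk P(Y=1) = π·p₁ + (1−π)·p₀ = 0.563×0.506 + 0.437×0.177 = 0.36223.
Under exogeneity, PAF = [P(Y=1) − p₀] / P(Y=1).
PAF = (0.36223 − 0.177) / 0.36223 ≈ 0.5114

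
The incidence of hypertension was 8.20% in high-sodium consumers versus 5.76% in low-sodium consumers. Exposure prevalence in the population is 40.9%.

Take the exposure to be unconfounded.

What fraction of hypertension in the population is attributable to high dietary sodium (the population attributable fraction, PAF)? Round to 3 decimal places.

PAF ≈ 0.148

p₁ = 0.082, p₀ = 0.0576.
Overall risk P(Y=1) = π·p₁ + (1−π)·p₀ = 0.409×0.082 + 0.591×0.0576 = 0.06758.
Under exogeneity, PAF = [P(Y=1) − p₀] / P(Y=1).
PAF = (0.06758 − 0.0576) / 0.06758 ≈ 0.1477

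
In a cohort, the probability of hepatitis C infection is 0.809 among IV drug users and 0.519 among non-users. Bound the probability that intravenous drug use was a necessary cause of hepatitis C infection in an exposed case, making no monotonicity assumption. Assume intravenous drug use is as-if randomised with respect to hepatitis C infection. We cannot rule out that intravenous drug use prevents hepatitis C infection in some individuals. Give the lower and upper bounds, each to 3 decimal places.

0.358 ≤ PN ≤ 0.595

Let p₁ = 0.809, p₀ = 0.519.
Under exogeneity alone the bounds on PN are max{0,(p₁−p₀)/p₁} ≤ PN ≤ min{1,(1−p₀)/p₁}.
  lower = (p₁ − p₀)/p₁ = 0.29 / 0.809 ≈ 0.3585
  upper = min{1, (1 − p₀)/p₁} = 0.481 / 0.809 ≈ 0.5946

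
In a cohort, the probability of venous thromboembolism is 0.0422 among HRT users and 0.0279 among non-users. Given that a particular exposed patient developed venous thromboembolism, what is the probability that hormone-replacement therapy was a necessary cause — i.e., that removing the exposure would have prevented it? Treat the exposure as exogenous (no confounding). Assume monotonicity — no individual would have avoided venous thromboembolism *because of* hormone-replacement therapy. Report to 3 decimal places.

PN ≈ 0.339

Let p₁ = 0.0422, p₀ = 0.0279.
Under exogeneity and monotonicity, PN = (p₁ − p₀) / p₁.
PN = (0.0422 − 0.0279) / 0.0422 = 0.0143 / 0.0422 ≈ 0.3389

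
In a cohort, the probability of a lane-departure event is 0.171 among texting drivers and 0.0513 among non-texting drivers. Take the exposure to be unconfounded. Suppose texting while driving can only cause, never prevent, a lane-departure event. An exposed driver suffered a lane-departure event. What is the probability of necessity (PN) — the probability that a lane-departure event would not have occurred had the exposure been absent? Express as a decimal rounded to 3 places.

PN ≈ 0.700

Let p₁ = 0.171, p₀ = 0.0513.
Under exogeneity and monotonicity, PN = (p₁ − p₀) / p₁.
PN = (0.171 − 0.0513) / 0.171 = 0.1197 / 0.171 ≈ 0.7000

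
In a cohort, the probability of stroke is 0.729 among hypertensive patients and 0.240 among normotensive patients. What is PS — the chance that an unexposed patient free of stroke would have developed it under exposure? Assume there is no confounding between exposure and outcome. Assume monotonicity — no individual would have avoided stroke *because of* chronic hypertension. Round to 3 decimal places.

Let p₁ = 0.729, p₀ = 0.24.
Under exogeneity and monotonicity, PS = (p₁ − p₀) / (1 − p₀).
PS = (0.729 − 0.24) / (1 − 0.24) = 0.489 / 0.76 ≈ 0.6434

PS ≈ 0.643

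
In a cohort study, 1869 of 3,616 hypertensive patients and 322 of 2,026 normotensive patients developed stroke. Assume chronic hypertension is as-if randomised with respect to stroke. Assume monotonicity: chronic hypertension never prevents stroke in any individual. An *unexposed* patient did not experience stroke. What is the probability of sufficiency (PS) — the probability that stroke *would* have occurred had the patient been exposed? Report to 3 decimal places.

PS ≈ 0.426

p₁ = P(outcome | exposed) = 1869/3616 = 0.51687
p₀ = P(outcome | unexposed) = 322/2026 = 0.15893
Under exogeneity and monotonicity, PS = (p₁ − p₀) / (1 − p₀).
PS = (0.51687 − 0.15893) / (1 − 0.15893) = 0.35794 / 0.84107 ≈ 0.4256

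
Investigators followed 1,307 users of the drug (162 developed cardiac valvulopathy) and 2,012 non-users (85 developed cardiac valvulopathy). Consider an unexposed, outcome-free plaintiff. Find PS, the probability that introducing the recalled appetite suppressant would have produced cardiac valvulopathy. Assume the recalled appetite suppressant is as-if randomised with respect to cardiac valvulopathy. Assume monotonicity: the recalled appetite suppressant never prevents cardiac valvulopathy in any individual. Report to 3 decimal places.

PS ≈ 0.085

p₁ = P(outcome | exposed) = 162/1307 = 0.12395
p₀ = P(outcome | unexposed) = 85/2012 = 0.042247
Under exogeneity and monotonicity, PS = (p₁ − p₀) / (1 − p₀).
PS = (0.12395 − 0.042247) / (1 − 0.042247) = 0.081701 / 0.95775 ≈ 0.0853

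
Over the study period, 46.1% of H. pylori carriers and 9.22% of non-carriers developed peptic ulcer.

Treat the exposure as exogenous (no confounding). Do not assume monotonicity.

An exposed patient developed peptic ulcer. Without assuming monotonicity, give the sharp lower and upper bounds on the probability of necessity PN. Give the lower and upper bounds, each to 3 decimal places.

p₁ = 0.461, p₀ = 0.0922.
Under exogeneity alone the bounds on PN are max{0,(p₁−p₀)/p₁} ≤ PN ≤ min{1,(1−p₀)/p₁}.
  lower = (p₁ − p₀)/p₁ = 0.3688 / 0.461 ≈ 0.8000
  upper = min{1, (1 − p₀)/p₁} = 0.9078 / 0.461 ≈ 1.9692 → capped at 1

0.800 ≤ PN ≤ 1.000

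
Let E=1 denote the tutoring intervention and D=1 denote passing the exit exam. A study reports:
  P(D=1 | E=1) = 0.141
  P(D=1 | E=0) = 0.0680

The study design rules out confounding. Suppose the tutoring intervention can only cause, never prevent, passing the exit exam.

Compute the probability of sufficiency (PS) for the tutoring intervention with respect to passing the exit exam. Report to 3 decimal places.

Let p₁ = 0.141, p₀ = 0.068.
Under exogeneity and monotonicity, PS = (p₁ − p₀) / (1 − p₀).
PS = (0.141 − 0.068) / (1 − 0.068) = 0.073 / 0.932 ≈ 0.0783

PS ≈ 0.078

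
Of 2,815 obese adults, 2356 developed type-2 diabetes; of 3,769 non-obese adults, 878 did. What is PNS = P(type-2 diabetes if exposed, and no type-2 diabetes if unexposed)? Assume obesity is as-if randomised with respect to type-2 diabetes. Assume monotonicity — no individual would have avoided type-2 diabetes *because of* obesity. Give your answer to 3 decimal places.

p₁ = P(outcome | exposed) = 2356/2815 = 0.83694
p₀ = P(outcome | unexposed) = 878/3769 = 0.23295
Under exogeneity and monotonicity, PNS = p₁ − p₀.
PNS = 0.83694 − 0.23295 = 0.60399

PNS ≈ 0.604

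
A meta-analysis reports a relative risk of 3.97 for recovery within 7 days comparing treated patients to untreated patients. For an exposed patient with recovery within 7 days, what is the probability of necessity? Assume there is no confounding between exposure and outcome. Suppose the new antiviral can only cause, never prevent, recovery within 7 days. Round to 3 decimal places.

PN ≈ 0.748

Under exogeneity and monotonicity, PN = (RR − 1) / RR = 1 − 1/RR.
PN = (3.97 − 1) / 3.97 = 2.97 / 3.97 ≈ 0.7481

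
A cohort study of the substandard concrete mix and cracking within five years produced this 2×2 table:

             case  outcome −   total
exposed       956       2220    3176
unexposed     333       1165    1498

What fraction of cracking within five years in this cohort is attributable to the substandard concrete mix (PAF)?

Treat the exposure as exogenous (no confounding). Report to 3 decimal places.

p₁ = P(outcome | exposed) = 956/3176 = 0.30101
p₀ = P(outcome | unexposed) = 333/1498 = 0.2223
Exposure prevalence π = 3176/4674 = 0.6795; overall risk P(Y=1) = 0.27578.
Under exogeneity, PAF = [P(Y=1) − p₀]/P(Y=1).
PAF = (0.27578 − 0.2223) / 0.27578 ≈ 0.1939

PAF ≈ 0.194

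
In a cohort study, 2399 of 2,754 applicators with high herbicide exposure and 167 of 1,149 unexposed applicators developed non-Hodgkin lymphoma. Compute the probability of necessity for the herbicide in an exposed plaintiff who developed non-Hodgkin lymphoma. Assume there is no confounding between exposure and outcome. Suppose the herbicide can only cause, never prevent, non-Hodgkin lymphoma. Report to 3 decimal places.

PN ≈ 0.833

p₁ = P(outcome | exposed) = 2399/2754 = 0.8711
p₀ = P(outcome | unexposed) = 167/1149 = 0.14534
Under exogeneity and monotonicity, PN = (p₁ − p₀) / p₁.
PN = (0.8711 − 0.14534) / 0.8711 = 0.72575 / 0.8711 ≈ 0.8331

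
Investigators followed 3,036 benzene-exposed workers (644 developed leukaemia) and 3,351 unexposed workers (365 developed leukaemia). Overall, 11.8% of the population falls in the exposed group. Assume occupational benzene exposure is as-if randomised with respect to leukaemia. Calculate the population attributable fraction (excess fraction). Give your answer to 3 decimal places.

p₁ = P(outcome | exposed) = 644/3036 = 0.21212
p₀ = P(outcome | unexposed) = 365/3351 = 0.10892
Overall risk P(Y=1) = π·p₁ + (1−π)·p₀ = 0.118×0.21212 + 0.882×0.10892 = 0.1211.
Under exogeneity, PAF = [P(Y=1) − p₀] / P(Y=1).
PAF = (0.1211 − 0.10892) / 0.1211 ≈ 0.1006

PAF ≈ 0.101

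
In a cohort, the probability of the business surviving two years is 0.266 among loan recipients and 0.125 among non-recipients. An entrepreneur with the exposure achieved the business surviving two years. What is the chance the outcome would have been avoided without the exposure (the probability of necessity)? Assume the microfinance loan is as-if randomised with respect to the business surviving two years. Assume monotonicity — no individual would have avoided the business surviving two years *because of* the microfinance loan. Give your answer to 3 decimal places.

Let p₁ = 0.266, p₀ = 0.125.
Under exogeneity and monotonicity, PN = (p₁ − p₀) / p₁.
PN = (0.266 − 0.125) / 0.266 = 0.141 / 0.266 ≈ 0.5301

PN ≈ 0.530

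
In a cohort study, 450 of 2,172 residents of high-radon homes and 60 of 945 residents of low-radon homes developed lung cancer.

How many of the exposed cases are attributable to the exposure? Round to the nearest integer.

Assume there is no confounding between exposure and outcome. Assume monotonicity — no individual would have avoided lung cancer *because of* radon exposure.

about 312 cases

p₁ = P(outcome | exposed) = 450/2172 = 0.20718
p₀ = P(outcome | unexposed) = 60/945 = 0.063492
PN = (p₁ − p₀)/p₁ = (0.20718 − 0.063492) / 0.20718 ≈ 0.69354.
Attributable cases ≈ PN × (exposed cases) = 0.69354 × 450 ≈ 312.10.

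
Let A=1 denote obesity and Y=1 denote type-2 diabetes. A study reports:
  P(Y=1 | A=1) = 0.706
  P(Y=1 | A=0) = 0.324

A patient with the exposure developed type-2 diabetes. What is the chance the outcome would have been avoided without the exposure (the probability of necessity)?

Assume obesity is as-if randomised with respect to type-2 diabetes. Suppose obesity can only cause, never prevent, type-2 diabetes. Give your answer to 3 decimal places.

PN ≈ 0.541

Let p₁ = 0.706, p₀ = 0.324.
Under exogeneity and monotonicity, PN = (p₁ − p₀) / p₁.
PN = (0.706 − 0.324) / 0.706 = 0.382 / 0.706 ≈ 0.5411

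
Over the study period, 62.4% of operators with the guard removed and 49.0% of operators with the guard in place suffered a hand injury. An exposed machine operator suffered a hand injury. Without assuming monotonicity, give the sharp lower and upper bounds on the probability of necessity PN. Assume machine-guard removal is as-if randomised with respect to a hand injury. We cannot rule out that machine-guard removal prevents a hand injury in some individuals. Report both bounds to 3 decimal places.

0.215 ≤ PN ≤ 0.817

p₁ = 0.624, p₀ = 0.49.
Under exogeneity alone the bounds on PN are max{0,(p₁−p₀)/p₁} ≤ PN ≤ min{1,(1−p₀)/p₁}.
  lower = (p₁ − p₀)/p₁ = 0.134 / 0.624 ≈ 0.2147
  upper = min{1, (1 − p₀)/p₁} = 0.51 / 0.624 ≈ 0.8173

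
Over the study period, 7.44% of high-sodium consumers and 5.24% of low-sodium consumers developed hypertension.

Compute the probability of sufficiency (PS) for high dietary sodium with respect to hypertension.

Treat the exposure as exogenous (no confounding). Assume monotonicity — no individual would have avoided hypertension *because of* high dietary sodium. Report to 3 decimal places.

p₁ = 0.0744, p₀ = 0.0524.
Under exogeneity and monotonicity, PS = (p₁ − p₀) / (1 − p₀).
PS = (0.0744 − 0.0524) / (1 − 0.0524) = 0.022 / 0.9476 ≈ 0.0232

PS ≈ 0.023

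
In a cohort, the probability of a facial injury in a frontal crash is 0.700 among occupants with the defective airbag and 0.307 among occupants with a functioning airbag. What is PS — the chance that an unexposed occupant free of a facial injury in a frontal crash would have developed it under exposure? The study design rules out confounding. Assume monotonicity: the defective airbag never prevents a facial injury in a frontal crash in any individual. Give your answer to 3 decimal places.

Let p₁ = 0.7, p₀ = 0.307.
Under exogeneity and monotonicity, PS = (p₁ − p₀) / (1 − p₀).
PS = (0.7 − 0.307) / (1 − 0.307) = 0.393 / 0.693 ≈ 0.5671

PS ≈ 0.567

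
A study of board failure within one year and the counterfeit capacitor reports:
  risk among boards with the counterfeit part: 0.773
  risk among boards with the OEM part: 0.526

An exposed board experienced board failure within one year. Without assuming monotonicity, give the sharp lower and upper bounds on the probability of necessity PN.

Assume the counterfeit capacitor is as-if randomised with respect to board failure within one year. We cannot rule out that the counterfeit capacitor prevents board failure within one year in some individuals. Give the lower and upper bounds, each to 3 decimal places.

Let p₁ = 0.773, p₀ = 0.526.
Under exogeneity alone the bounds on PN are max{0,(p₁−p₀)/p₁} ≤ PN ≤ min{1,(1−p₀)/p₁}.
  lower = (p₁ − p₀)/p₁ = 0.247 / 0.773 ≈ 0.3195
  upper = min{1, (1 − p₀)/p₁} = 0.474 / 0.773 ≈ 0.6132

0.320 ≤ PN ≤ 0.613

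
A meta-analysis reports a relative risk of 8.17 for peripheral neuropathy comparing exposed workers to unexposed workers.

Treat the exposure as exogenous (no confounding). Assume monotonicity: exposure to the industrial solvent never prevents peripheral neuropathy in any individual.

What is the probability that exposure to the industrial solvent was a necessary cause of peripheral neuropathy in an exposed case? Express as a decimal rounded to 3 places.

PN ≈ 0.878

Under exogeneity and monotonicity, PN = (RR − 1) / RR = 1 − 1/RR.
PN = (8.17 − 1) / 8.17 = 7.17 / 8.17 ≈ 0.8776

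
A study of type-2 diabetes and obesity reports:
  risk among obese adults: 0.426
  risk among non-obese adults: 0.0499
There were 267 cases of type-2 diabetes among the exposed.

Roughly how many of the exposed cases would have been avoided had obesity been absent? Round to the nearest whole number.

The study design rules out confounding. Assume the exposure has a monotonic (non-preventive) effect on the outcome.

about 236 cases

Let p₁ = 0.426, p₀ = 0.0499.
PN = (p₁ − p₀)/p₁ = (0.426 − 0.0499) / 0.426 ≈ 0.88286.
Attributable cases ≈ PN × (exposed cases) = 0.88286 × 267 ≈ 235.72.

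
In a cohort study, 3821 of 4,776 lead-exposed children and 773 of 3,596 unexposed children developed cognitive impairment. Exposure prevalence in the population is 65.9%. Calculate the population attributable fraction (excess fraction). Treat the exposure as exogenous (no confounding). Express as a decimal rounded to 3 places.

PAF ≈ 0.642

p₁ = P(outcome | exposed) = 3821/4776 = 0.80004
p₀ = P(outcome | unexposed) = 773/3596 = 0.21496
Overall risk P(Y=1) = π·p₁ + (1−π)·p₀ = 0.659×0.80004 + 0.341×0.21496 = 0.60053.
Under exogeneity, PAF = [P(Y=1) − p₀] / P(Y=1).
PAF = (0.60053 − 0.21496) / 0.60053 ≈ 0.6420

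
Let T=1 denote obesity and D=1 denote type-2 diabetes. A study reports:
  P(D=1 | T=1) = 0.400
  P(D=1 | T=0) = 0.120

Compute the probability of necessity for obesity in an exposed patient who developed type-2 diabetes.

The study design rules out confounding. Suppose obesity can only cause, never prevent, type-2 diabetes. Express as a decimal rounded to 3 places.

PN ≈ 0.700

Let p₁ = 0.4, p₀ = 0.12.
Under exogeneity and monotonicity, PN = (p₁ − p₀) / p₁.
PN = (0.4 − 0.12) / 0.4 = 0.28 / 0.4 ≈ 0.7000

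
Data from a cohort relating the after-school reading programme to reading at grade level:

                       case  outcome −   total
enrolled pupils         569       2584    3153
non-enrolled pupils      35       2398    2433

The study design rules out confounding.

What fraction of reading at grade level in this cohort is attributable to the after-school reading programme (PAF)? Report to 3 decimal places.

p₁ = P(outcome | exposed) = 569/3153 = 0.18046
p₀ = P(outcome | unexposed) = 35/2433 = 0.014386
Exposure prevalence π = 3153/5586 = 0.56445; overall risk P(Y=1) = 0.10813.
Under exogeneity, PAF = [P(Y=1) − p₀]/P(Y=1).
PAF = (0.10813 − 0.014386) / 0.10813 ≈ 0.8670

PAF ≈ 0.867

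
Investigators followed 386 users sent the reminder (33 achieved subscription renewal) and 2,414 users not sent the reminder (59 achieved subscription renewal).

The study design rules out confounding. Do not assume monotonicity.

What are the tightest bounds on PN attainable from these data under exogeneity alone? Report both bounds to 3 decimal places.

0.714 ≤ PN ≤ 1.000

p₁ = P(outcome | exposed) = 33/386 = 0.085492
p₀ = P(outcome | unexposed) = 59/2414 = 0.024441
Under exogeneity alone the bounds on PN are max{0,(p₁−p₀)/p₁} ≤ PN ≤ min{1,(1−p₀)/p₁}.
  lower = (p₁ − p₀)/p₁ = 0.061051 / 0.085492 ≈ 0.7141
  upper = min{1, (1 − p₀)/p₁} = 0.97556 / 0.085492 ≈ 11.4111 → capped at 1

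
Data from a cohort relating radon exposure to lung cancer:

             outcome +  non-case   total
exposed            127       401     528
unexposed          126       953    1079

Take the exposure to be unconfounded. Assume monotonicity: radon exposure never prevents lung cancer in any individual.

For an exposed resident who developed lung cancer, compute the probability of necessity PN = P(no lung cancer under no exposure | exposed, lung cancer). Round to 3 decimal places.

PN ≈ 0.515

p₁ = P(outcome | exposed) = 127/528 = 0.24053
p₀ = P(outcome | unexposed) = 126/1079 = 0.11677
Under exogeneity and monotonicity, PN = (p₁ − p₀)/p₁.
PN = (0.24053 − 0.11677) / 0.24053 ≈ 0.5145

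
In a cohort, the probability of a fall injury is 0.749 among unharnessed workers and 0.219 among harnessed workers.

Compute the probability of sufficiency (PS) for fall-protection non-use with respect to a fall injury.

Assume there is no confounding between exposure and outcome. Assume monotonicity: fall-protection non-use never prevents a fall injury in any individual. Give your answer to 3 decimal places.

PS ≈ 0.679

Let p₁ = 0.749, p₀ = 0.219.
Under exogeneity and monotonicity, PS = (p₁ − p₀) / (1 − p₀).
PS = (0.749 − 0.219) / (1 − 0.219) = 0.53 / 0.781 ≈ 0.6786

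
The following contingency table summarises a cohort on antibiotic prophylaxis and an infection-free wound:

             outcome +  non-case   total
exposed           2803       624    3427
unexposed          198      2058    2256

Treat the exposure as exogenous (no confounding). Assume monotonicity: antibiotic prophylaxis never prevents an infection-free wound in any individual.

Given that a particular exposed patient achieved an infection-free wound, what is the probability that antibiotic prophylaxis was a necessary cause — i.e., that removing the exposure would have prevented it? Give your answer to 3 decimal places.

p₁ = P(outcome | exposed) = 2803/3427 = 0.81792
p₀ = P(outcome | unexposed) = 198/2256 = 0.087766
Under exogeneity and monotonicity, PN = (p₁ − p₀)/p₁.
PN = (0.81792 − 0.087766) / 0.81792 ≈ 0.8927

PN ≈ 0.893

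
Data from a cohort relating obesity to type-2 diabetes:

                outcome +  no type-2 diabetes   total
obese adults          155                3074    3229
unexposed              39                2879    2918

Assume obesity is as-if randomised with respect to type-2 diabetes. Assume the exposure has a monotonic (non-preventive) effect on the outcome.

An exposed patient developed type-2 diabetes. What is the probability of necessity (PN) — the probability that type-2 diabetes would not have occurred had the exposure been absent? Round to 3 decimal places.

PN ≈ 0.722

p₁ = P(outcome | exposed) = 155/3229 = 0.048002
p₀ = P(outcome | unexposed) = 39/2918 = 0.013365
Under exogeneity and monotonicity, PN = (p₁ − p₀) / p₁.
PN = (0.048002 − 0.013365) / 0.048002 = 0.034637 / 0.048002 ≈ 0.7216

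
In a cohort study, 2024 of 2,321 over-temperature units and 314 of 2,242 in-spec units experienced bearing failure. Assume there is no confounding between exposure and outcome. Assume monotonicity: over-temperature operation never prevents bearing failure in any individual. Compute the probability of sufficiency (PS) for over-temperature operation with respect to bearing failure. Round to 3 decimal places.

PS ≈ 0.851

p₁ = P(outcome | exposed) = 2024/2321 = 0.87204
p₀ = P(outcome | unexposed) = 314/2242 = 0.14005
Under exogeneity and monotonicity, PS = (p₁ − p₀) / (1 − p₀).
PS = (0.87204 − 0.14005) / (1 − 0.14005) = 0.73198 / 0.85995 ≈ 0.8512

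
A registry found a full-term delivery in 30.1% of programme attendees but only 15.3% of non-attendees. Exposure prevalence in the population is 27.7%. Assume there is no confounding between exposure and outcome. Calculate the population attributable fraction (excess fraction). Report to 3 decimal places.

p₁ = 0.301, p₀ = 0.153.
Overall risk P(Y=1) = π·p₁ + (1−π)·p₀ = 0.277×0.301 + 0.723×0.153 = 0.194.
Under exogeneity, PAF = [P(Y=1) − p₀] / P(Y=1).
PAF = (0.194 − 0.153) / 0.194 ≈ 0.2113

PAF ≈ 0.211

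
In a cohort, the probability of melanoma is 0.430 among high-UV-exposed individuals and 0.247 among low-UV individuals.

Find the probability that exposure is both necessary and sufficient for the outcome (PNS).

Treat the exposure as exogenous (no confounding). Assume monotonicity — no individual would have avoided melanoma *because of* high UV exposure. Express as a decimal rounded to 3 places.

Let p₁ = 0.43, p₀ = 0.247.
Under exogeneity and monotonicity, PNS = p₁ − p₀.
PNS = 0.43 − 0.247 = 0.183

PNS ≈ 0.183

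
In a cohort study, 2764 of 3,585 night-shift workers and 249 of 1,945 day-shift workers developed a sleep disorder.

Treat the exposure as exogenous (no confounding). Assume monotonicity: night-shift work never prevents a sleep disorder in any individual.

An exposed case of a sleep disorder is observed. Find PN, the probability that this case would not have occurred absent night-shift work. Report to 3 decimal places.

p₁ = P(outcome | exposed) = 2764/3585 = 0.77099
p₀ = P(outcome | unexposed) = 249/1945 = 0.12802
Under exogeneity and monotonicity, PN = (p₁ − p₀) / p₁.
PN = (0.77099 − 0.12802) / 0.77099 = 0.64297 / 0.77099 ≈ 0.8340

PN ≈ 0.834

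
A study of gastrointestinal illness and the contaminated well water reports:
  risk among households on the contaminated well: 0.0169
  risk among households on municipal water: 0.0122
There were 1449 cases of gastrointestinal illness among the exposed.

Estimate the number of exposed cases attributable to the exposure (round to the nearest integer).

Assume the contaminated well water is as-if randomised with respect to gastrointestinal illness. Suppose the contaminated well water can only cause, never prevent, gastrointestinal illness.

about 403 cases

Let p₁ = 0.0169, p₀ = 0.0122.
PN = (p₁ − p₀)/p₁ = (0.0169 − 0.0122) / 0.0169 ≈ 0.27811.
Attributable cases ≈ PN × (exposed cases) = 0.27811 × 1449 ≈ 402.98.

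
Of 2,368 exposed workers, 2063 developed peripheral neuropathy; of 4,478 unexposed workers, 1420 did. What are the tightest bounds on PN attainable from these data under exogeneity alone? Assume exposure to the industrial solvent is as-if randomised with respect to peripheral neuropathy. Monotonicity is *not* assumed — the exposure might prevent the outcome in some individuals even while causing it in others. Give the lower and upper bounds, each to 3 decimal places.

p₁ = P(outcome | exposed) = 2063/2368 = 0.8712
p₀ = P(outcome | unexposed) = 1420/4478 = 0.31711
Under exogeneity alone the bounds on PN are max{0,(p₁−p₀)/p₁} ≤ PN ≤ min{1,(1−p₀)/p₁}.
  lower = (p₁ − p₀)/p₁ = 0.55409 / 0.8712 ≈ 0.6360
  upper = min{1, (1 − p₀)/p₁} = 0.68289 / 0.8712 ≈ 0.7839

0.636 ≤ PN ≤ 0.784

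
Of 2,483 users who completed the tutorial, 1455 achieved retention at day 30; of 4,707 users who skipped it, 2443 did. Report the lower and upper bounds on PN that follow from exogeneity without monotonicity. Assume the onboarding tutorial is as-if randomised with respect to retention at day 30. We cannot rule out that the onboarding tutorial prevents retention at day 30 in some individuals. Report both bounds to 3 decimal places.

p₁ = P(outcome | exposed) = 1455/2483 = 0.58598
p₀ = P(outcome | unexposed) = 2443/4707 = 0.51901
Under exogeneity alone the bounds on PN are max{0,(p₁−p₀)/p₁} ≤ PN ≤ min{1,(1−p₀)/p₁}.
  lower = (p₁ − p₀)/p₁ = 0.06697 / 0.58598 ≈ 0.1143
  upper = min{1, (1 − p₀)/p₁} = 0.48099 / 0.58598 ≈ 0.8208

0.114 ≤ PN ≤ 0.821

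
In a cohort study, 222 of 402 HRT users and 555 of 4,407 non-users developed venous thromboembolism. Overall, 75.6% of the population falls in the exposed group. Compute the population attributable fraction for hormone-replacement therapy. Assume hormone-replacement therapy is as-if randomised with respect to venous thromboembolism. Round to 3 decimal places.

PAF ≈ 0.719

p₁ = P(outcome | exposed) = 222/402 = 0.55224
p₀ = P(outcome | unexposed) = 555/4407 = 0.12594
Overall risk P(Y=1) = π·p₁ + (1−π)·p₀ = 0.756×0.55224 + 0.244×0.12594 = 0.44822.
Under exogeneity, PAF = [P(Y=1) − p₀] / P(Y=1).
PAF = (0.44822 − 0.12594) / 0.44822 ≈ 0.7190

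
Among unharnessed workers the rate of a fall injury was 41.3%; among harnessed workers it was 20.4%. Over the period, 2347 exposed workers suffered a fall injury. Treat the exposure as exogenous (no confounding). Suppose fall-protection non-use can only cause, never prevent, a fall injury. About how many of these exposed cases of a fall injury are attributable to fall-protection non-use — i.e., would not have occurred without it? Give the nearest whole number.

p₁ = 0.413, p₀ = 0.204.
PN = (p₁ − p₀)/p₁ = (0.413 − 0.204) / 0.413 ≈ 0.50605.
Attributable cases ≈ PN × (exposed cases) = 0.50605 × 2347 ≈ 1187.71.

about 1188 cases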